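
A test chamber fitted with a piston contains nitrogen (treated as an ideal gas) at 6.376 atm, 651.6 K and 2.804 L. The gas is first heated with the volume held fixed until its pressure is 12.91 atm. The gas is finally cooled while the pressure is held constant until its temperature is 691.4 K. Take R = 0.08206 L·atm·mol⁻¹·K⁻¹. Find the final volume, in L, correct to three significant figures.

Isochoric, so P/T is constant: V₂ = V₁; T₂ = T₁·(P₂/P₁) = 1319 K.
P constant ⇒ V ∝ T: P₃ = P₂; V₃ = V₂·(T₃/T₂) = 1.469 L.

V₃ ≈ 1.47 L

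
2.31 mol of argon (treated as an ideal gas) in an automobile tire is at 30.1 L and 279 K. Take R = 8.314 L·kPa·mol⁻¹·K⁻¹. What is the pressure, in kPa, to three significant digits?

P ≈ 178 kPa

PV = nRT ⇒ P = nRT/V = (2.31 × 8.314 × 279) / 30.1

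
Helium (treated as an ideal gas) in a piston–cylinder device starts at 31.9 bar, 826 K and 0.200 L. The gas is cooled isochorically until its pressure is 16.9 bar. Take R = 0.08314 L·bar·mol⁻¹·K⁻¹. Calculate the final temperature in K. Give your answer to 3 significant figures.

T₂ ≈ 438 K

Isochoric, so P/T is constant: V₂ = V₁; T₂ = T₁·(P₂/P₁) = 437.6 K.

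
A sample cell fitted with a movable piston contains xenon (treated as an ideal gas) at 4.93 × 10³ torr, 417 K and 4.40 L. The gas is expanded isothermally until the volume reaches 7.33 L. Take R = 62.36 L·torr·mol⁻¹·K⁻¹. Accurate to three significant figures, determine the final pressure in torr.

Isothermal, so P V is constant: T₂ = T₁; P₂ = P₁·(V₁/V₂) = 2959 torr.

P₂ ≈ 2.96e+03 torr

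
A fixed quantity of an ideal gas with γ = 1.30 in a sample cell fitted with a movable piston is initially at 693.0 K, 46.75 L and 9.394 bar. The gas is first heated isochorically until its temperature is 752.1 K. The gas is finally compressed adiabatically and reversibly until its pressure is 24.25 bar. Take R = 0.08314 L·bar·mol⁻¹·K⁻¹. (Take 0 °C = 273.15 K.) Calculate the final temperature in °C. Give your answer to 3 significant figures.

T₃ ≈ 645 °C

V constant ⇒ P ∝ T: V₂ = V₁; P₂ = P₁·(T₂/T₁) = 10.20 bar.
Reversible adiabatic, γ = 1.30: T₃ = T₂·(P₃/P₂)^((γ−1)/γ) = 918.6 K; V₃ = V₂·(P₂/P₃)^(1/γ) = 24.01 L.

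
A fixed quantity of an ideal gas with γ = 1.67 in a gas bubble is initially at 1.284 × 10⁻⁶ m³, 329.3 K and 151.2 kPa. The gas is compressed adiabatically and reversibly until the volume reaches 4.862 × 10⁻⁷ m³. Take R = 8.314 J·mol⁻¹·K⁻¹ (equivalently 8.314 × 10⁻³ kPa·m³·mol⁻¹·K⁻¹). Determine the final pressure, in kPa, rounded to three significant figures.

P₂ ≈ 765 kPa

Reversible adiabatic, γ = 1.67: T₂ = T₁·(V₁/V₂)^(γ−1) = 631.2 K; P₂ = P₁·(V₁/V₂)^γ = 765.4 kPa.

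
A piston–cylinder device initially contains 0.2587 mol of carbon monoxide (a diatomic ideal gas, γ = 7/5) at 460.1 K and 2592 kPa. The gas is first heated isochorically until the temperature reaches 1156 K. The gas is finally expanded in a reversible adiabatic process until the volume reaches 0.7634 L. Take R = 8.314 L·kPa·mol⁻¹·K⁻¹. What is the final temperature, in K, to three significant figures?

T₃ ≈ 876 K

From PV = nRT: V₁ = nRT₁/P₁ = 0.3818 L.
V constant ⇒ P ∝ T: V₂ = V₁; P₂ = P₁·(T₂/T₁) = 6512 kPa.
Adiabatic (γ = 7/5), T V^(γ−1) and P V^γ constant: T₃ = T₂·(V₂/V₃)^(γ−1) = 876.2 K; P₃ = P₂·(V₂/V₃)^γ = 2469 kPa.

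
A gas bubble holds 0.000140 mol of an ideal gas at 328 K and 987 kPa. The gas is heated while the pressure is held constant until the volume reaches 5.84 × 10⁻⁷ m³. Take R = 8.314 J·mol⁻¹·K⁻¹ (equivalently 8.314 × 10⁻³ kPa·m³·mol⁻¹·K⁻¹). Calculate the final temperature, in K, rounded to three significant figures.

T₂ ≈ 495 K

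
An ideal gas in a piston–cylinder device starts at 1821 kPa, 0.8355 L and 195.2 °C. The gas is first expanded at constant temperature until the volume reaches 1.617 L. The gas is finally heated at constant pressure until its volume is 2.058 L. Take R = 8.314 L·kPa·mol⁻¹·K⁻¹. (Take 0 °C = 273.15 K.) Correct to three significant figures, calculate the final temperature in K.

Convert: T₁ = 468.3 K.
Isothermal, so P V is constant: T₂ = T₁; P₂ = P₁·(V₁/V₂) = 940.9 kPa.
Isobaric, so V/T is constant: P₃ = P₂; T₃ = T₂·(V₃/V₂) = 596.1 K.

T₃ ≈ 596 K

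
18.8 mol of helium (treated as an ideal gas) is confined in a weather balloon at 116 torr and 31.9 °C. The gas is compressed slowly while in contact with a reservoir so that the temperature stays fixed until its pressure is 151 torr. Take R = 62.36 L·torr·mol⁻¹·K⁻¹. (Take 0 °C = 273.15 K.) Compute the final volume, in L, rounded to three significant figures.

Convert: T₁ = 305.0 K.
From PV = nRT: V₁ = nRT₁/P₁ = 3083 L.
Isothermal, so P V is constant: T₂ = T₁; V₂ = V₁·(P₁/P₂) = 2368 L.

V₂ ≈ 2.37e+03 L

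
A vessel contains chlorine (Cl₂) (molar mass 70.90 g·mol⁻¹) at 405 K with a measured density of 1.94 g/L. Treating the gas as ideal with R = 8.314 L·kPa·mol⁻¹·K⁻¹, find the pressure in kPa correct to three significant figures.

P ≈ 92.1 kPa

ρ = PM/(RT) ⇒ P = ρRT/M = (1.94 × 8.314 × 405.0) / 70.90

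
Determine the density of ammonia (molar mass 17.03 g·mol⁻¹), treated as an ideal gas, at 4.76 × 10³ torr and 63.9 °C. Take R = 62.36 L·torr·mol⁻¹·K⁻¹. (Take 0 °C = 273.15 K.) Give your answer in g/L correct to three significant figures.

ρ ≈ 3.86 g/L

ρ = PM/(RT) = (4.76e+03 × 17.03) / (62.36 × 337.0)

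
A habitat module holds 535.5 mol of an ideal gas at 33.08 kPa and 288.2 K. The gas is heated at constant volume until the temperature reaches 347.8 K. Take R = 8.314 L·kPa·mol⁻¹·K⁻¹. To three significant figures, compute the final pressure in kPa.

P₂ ≈ 39.9 kPa

From PV = nRT: V₁ = nRT₁/P₁ = 3.879e+04 L.
Isochoric, so P/T is constant: V₂ = V₁; P₂ = P₁·(T₂/T₁) = 39.92 kPa.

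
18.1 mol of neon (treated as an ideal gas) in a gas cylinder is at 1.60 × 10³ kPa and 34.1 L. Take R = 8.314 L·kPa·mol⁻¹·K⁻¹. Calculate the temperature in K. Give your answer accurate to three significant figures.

T ≈ 363 K

PV = nRT ⇒ T = PV/(nR) = (1.60e+03 × 34.1) / (18.1 × 8.314)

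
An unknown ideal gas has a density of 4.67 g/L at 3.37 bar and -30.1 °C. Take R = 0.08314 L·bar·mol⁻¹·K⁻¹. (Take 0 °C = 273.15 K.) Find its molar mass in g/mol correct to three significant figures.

ρ = PM/(RT) ⇒ M = ρRT/P = (4.67 × 0.08314 × 243.0) / 3.37

M ≈ 28.0 g/mol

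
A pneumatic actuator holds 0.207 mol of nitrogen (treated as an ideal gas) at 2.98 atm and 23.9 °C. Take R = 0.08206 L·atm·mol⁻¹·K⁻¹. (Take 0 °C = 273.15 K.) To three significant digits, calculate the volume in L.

V ≈ 1.69 L

Convert: T = 297.05 K.
PV = nRT ⇒ V = nRT/P = (0.207 × 0.08206 × 297.05) / 2.98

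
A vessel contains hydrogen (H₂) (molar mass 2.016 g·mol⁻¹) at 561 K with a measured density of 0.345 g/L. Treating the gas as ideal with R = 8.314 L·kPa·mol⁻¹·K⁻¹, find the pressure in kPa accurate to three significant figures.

ρ = PM/(RT) ⇒ P = ρRT/M = (0.345 × 8.314 × 561.0) / 2.016

P ≈ 798 kPa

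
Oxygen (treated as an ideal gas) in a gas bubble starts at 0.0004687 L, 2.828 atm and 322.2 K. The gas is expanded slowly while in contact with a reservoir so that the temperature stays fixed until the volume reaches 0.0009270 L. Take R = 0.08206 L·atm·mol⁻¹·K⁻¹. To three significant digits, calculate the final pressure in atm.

Isothermal, so P V is constant: T₂ = T₁; P₂ = P₁·(V₁/V₂) = 1.430 atm.

P₂ ≈ 1.43 atm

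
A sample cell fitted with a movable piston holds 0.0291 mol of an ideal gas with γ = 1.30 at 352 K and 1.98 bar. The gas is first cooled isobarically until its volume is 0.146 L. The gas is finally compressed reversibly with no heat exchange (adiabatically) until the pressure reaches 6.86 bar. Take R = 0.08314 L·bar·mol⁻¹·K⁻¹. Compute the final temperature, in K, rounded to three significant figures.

From PV = nRT: V₁ = nRT₁/P₁ = 0.4301 L.
P constant ⇒ V ∝ T: P₂ = P₁; T₂ = T₁·(V₂/V₁) = 119.5 K.
Adiabatic (γ = 1.30), T V^(γ−1) and P V^γ constant: T₃ = T₂·(P₃/P₂)^((γ−1)/γ) = 159.2 K; V₃ = V₂·(P₂/P₃)^(1/γ) = 0.05613 L.

T₃ ≈ 159 K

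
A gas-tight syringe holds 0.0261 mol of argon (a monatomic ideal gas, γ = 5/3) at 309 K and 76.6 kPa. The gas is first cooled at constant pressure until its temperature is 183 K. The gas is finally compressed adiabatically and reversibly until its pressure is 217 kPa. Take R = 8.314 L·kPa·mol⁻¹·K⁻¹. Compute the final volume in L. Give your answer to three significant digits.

V₃ ≈ 0.278 L

From PV = nRT: V₁ = nRT₁/P₁ = 0.8753 L.
Isobaric, so V/T is constant: P₂ = P₁; V₂ = V₁·(T₂/T₁) = 0.5184 L.
Reversible adiabatic, γ = 5/3: T₃ = T₂·(P₃/P₂)^((γ−1)/γ) = 277.6 K; V₃ = V₂·(P₂/P₃)^(1/γ) = 0.2775 L.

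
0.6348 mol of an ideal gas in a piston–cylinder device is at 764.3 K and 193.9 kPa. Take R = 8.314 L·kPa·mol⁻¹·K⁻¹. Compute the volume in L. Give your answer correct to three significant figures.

PV = nRT ⇒ V = nRT/P = (0.6348 × 8.314 × 764.3) / 193.9

V ≈ 20.8 L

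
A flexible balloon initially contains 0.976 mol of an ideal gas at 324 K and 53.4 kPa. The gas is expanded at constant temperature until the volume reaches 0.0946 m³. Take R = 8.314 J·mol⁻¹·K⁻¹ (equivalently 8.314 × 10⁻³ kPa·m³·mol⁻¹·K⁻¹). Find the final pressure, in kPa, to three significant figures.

From PV = nRT: V₁ = nRT₁/P₁ = 0.04923 m³.
Isothermal, so P V is constant: T₂ = T₁; P₂ = P₁·(V₁/V₂) = 27.79 kPa.

P₂ ≈ 27.8 kPa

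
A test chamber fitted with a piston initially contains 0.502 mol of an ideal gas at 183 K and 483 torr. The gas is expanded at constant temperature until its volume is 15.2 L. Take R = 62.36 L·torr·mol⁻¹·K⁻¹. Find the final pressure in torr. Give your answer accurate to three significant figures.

From PV = nRT: V₁ = nRT₁/P₁ = 11.86 L.
T constant ⇒ Boyle's law P V = const: T₂ = T₁; P₂ = P₁·(V₁/V₂) = 376.9 torr.

P₂ ≈ 377 torr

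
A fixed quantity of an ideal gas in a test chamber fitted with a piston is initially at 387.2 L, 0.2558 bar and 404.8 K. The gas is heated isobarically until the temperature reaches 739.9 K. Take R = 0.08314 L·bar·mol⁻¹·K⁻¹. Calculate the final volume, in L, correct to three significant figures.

V₂ ≈ 708 L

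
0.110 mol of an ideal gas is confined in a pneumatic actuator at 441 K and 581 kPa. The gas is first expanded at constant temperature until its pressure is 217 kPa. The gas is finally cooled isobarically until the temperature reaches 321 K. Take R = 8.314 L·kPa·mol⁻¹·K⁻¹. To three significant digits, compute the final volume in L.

From PV = nRT: V₁ = nRT₁/P₁ = 0.6942 L.
T constant ⇒ Boyle's law P V = const: T₂ = T₁; V₂ = V₁·(P₁/P₂) = 1.859 L.
Isobaric, so V/T is constant: P₃ = P₂; V₃ = V₂·(T₃/T₂) = 1.353 L.

V₃ ≈ 1.35 L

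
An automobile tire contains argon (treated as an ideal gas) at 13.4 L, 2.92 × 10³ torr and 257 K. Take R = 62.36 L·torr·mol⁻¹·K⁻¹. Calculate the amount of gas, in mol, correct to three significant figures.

n ≈ 2.44 mol

PV = nRT ⇒ n = PV/(RT) = (2.92e+03 × 13.4) / (62.36 × 257)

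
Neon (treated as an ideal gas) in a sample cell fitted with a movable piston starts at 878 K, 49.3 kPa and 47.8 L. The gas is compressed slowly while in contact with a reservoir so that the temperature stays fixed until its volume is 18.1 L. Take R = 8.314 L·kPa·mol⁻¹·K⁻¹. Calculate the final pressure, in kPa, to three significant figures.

P₂ ≈ 130 kPa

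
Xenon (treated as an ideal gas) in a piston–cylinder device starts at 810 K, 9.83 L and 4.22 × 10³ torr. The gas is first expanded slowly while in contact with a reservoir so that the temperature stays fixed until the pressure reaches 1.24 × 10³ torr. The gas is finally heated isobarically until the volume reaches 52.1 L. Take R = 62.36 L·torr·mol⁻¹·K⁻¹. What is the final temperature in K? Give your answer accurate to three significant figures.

Isothermal, so P V is constant: T₂ = T₁; V₂ = V₁·(P₁/P₂) = 33.45 L.
P constant ⇒ V ∝ T: P₃ = P₂; T₃ = T₂·(V₃/V₂) = 1261 K.

T₃ ≈ 1.26e+03 K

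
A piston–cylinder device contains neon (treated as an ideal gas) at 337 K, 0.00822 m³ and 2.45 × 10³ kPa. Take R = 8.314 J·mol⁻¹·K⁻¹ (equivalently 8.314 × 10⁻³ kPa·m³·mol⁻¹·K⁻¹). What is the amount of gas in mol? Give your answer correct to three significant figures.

n ≈ 7.19 mol

PV = nRT ⇒ n = PV/(RT) = (2.45e+03 × 0.00822) / (8.314 × 10⁻³ × 337)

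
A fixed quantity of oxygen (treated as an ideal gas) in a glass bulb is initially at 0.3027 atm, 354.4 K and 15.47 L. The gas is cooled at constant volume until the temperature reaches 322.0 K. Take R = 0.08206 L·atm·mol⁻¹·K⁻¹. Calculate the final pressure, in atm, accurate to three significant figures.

V constant ⇒ P ∝ T: V₂ = V₁; P₂ = P₁·(T₂/T₁) = 0.2750 atm.

P₂ ≈ 0.275 atm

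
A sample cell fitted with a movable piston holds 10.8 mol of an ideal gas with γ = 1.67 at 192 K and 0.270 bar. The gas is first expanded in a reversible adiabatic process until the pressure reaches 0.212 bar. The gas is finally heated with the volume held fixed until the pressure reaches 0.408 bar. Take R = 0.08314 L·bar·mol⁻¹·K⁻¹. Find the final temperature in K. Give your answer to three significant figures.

From PV = nRT: V₁ = nRT₁/P₁ = 638.5 L.
Adiabatic (γ = 1.67), T V^(γ−1) and P V^γ constant: T₂ = T₁·(P₂/P₁)^((γ−1)/γ) = 174.2 K; V₂ = V₁·(P₁/P₂)^(1/γ) = 738.0 L.
V constant ⇒ P ∝ T: V₃ = V₂; T₃ = T₂·(P₃/P₂) = 335.3 K.

T₃ ≈ 335 K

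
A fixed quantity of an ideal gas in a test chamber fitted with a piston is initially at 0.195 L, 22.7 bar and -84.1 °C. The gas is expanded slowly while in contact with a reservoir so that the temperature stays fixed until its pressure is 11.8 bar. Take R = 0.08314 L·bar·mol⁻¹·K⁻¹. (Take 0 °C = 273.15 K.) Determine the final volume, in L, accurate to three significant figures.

V₂ ≈ 0.375 L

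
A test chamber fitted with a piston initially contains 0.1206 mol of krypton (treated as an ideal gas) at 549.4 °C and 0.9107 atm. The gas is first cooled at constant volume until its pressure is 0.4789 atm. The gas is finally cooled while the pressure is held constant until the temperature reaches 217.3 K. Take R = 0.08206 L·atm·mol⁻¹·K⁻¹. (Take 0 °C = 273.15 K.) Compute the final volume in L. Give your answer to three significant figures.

Convert: T₁ = 822.5 K.
From PV = nRT: V₁ = nRT₁/P₁ = 8.939 L.
Isochoric, so P/T is constant: V₂ = V₁; T₂ = T₁·(P₂/P₁) = 432.5 K.
P constant ⇒ V ∝ T: P₃ = P₂; V₃ = V₂·(T₃/T₂) = 4.490 L.

V₃ ≈ 4.49 L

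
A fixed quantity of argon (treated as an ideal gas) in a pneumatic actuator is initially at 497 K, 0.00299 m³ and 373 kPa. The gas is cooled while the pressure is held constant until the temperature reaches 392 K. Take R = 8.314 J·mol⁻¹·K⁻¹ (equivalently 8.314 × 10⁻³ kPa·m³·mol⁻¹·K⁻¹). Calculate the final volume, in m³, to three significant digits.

V₂ ≈ 0.00236 m³

P constant ⇒ V ∝ T: P₂ = P₁; V₂ = V₁·(T₂/T₁) = 0.002358 m³.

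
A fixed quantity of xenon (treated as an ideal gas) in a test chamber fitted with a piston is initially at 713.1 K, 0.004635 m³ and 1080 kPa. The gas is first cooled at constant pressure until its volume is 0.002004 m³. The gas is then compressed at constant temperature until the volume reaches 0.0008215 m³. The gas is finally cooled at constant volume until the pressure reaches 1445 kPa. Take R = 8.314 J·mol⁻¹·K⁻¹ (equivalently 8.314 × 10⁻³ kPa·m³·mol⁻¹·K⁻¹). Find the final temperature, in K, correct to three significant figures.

T₄ ≈ 169 K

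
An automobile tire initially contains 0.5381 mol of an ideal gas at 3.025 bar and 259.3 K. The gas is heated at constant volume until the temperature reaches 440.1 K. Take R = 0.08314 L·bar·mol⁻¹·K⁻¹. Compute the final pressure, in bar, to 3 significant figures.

P₂ ≈ 5.13 bar

From PV = nRT: V₁ = nRT₁/P₁ = 3.835 L.
V constant ⇒ P ∝ T: V₂ = V₁; P₂ = P₁·(T₂/T₁) = 5.134 bar.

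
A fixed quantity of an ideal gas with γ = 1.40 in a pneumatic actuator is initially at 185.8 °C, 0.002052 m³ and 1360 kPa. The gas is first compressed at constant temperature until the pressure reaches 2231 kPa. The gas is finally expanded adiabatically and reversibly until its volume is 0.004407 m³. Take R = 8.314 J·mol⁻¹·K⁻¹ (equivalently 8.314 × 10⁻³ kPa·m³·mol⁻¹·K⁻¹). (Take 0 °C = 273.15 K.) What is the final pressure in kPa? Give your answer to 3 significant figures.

Convert: T₁ = 458.9 K.
Isothermal, so P V is constant: T₂ = T₁; V₂ = V₁·(P₁/P₂) = 0.001251 m³.
Adiabatic (γ = 1.40), T V^(γ−1) and P V^γ constant: T₃ = T₂·(V₂/V₃)^(γ−1) = 277.3 K; P₃ = P₂·(V₂/V₃)^γ = 382.7 kPa.

P₃ ≈ 383 kPa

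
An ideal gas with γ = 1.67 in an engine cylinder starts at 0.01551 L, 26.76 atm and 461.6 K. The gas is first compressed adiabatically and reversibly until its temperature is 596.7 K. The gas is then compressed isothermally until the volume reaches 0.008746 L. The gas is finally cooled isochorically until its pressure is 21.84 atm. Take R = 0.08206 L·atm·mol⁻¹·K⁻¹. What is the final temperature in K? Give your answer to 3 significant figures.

Reversible adiabatic, γ = 1.67: P₂ = P₁·(T₂/T₁)^(γ/(γ−1)) = 50.74 atm; V₂ = V₁·(T₁/T₂)^(1/(γ−1)) = 0.01057 L.
T constant ⇒ Boyle's law P V = const: T₃ = T₂; P₃ = P₂·(V₂/V₃) = 61.34 atm.
V constant ⇒ P ∝ T: V₄ = V₃; T₄ = T₃·(P₄/P₃) = 212.4 K.

T₄ ≈ 212 K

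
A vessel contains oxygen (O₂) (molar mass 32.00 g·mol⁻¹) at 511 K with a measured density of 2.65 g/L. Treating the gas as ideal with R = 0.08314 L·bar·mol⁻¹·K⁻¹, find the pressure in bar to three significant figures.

P ≈ 3.52 bar

ρ = PM/(RT) ⇒ P = ρRT/M = (2.65 × 0.08314 × 511.0) / 32.00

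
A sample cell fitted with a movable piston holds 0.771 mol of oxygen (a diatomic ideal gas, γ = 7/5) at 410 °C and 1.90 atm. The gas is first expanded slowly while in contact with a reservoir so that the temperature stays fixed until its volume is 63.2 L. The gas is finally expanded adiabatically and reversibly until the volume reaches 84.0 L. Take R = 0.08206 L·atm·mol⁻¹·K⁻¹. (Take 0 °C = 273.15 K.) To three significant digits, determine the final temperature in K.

Convert: T₁ = 683.1 K.
From PV = nRT: V₁ = nRT₁/P₁ = 22.75 L.
Isothermal, so P V is constant: T₂ = T₁; P₂ = P₁·(V₁/V₂) = 0.6839 atm.
Reversible adiabatic, γ = 7/5: T₃ = T₂·(V₂/V₃)^(γ−1) = 609.7 K; P₃ = P₂·(V₂/V₃)^γ = 0.4592 atm.

T₃ ≈ 610 K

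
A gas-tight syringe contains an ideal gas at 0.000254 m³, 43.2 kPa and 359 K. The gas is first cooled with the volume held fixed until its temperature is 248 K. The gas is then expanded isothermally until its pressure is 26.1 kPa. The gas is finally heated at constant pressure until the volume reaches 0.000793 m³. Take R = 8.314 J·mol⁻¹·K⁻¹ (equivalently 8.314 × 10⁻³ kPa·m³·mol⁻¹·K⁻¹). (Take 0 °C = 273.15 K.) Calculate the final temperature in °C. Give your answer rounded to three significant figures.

V constant ⇒ P ∝ T: V₂ = V₁; P₂ = P₁·(T₂/T₁) = 29.84 kPa.
T constant ⇒ Boyle's law P V = const: T₃ = T₂; V₃ = V₂·(P₂/P₃) = 0.0002904 m³.
P constant ⇒ V ∝ T: P₄ = P₃; T₄ = T₃·(V₄/V₃) = 677.2 K.

T₄ ≈ 404 °C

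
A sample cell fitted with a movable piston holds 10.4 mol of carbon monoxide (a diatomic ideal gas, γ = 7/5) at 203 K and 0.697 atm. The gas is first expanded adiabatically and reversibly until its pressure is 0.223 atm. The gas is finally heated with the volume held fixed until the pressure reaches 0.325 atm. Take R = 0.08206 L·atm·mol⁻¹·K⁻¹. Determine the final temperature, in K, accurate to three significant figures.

T₃ ≈ 214 K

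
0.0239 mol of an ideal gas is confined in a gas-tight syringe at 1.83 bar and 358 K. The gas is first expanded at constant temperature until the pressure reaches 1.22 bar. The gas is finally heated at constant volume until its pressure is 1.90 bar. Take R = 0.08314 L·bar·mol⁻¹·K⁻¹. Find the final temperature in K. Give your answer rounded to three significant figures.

T₃ ≈ 558 K

From PV = nRT: V₁ = nRT₁/P₁ = 0.3887 L.
T constant ⇒ Boyle's law P V = const: T₂ = T₁; V₂ = V₁·(P₁/P₂) = 0.5831 L.
Isochoric, so P/T is constant: V₃ = V₂; T₃ = T₂·(P₃/P₂) = 557.5 K.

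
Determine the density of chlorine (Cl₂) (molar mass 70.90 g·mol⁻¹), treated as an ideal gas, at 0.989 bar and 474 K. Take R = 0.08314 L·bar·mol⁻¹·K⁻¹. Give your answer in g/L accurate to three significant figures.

ρ ≈ 1.78 g/L

ρ = PM/(RT) = (0.989 × 70.90) / (0.08314 × 474.0)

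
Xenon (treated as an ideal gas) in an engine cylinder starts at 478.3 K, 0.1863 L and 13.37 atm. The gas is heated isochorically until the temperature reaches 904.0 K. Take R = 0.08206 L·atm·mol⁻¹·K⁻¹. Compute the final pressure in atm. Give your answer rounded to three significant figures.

P₂ ≈ 25.3 atm

Isochoric, so P/T is constant: V₂ = V₁; P₂ = P₁·(T₂/T₁) = 25.27 atm.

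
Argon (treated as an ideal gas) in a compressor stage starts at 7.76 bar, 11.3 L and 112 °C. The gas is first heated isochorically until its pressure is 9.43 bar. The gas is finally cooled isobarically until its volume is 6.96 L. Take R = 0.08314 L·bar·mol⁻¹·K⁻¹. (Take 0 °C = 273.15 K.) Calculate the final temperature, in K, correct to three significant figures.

Convert: T₁ = 385.1 K.
V constant ⇒ P ∝ T: V₂ = V₁; T₂ = T₁·(P₂/P₁) = 468.0 K.
P constant ⇒ V ∝ T: P₃ = P₂; T₃ = T₂·(V₃/V₂) = 288.3 K.

T₃ ≈ 288 K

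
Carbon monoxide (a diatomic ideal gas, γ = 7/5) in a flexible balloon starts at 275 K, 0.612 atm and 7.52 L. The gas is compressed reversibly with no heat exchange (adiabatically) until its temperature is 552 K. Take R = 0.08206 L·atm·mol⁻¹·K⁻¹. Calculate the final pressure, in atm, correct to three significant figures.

P₂ ≈ 7.01 atm

Adiabatic (γ = 7/5), T V^(γ−1) and P V^γ constant: P₂ = P₁·(T₂/T₁)^(γ/(γ−1)) = 7.013 atm; V₂ = V₁·(T₁/T₂)^(1/(γ−1)) = 1.317 L.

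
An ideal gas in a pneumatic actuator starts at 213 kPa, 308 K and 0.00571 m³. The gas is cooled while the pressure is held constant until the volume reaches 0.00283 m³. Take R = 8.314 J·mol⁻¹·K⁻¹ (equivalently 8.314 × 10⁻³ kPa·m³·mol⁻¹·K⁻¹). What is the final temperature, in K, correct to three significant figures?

T₂ ≈ 153 K

Isobaric, so V/T is constant: P₂ = P₁; T₂ = T₁·(V₂/V₁) = 152.7 K.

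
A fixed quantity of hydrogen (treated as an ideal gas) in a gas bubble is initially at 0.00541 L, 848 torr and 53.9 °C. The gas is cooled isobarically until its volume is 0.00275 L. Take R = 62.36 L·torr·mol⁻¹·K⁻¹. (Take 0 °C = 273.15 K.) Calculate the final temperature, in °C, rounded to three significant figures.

T₂ ≈ -107 °C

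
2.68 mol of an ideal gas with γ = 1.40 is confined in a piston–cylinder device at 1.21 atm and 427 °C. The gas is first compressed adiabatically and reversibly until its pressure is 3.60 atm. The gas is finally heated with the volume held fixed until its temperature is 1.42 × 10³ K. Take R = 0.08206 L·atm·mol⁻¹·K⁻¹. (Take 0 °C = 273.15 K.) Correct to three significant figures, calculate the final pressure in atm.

Convert: T₁ = 700.1 K.
From PV = nRT: V₁ = nRT₁/P₁ = 127.3 L.
Adiabatic (γ = 1.40), T V^(γ−1) and P V^γ constant: T₂ = T₁·(P₂/P₁)^((γ−1)/γ) = 956.1 K; V₂ = V₁·(P₁/P₂)^(1/γ) = 58.40 L.
V constant ⇒ P ∝ T: V₃ = V₂; P₃ = P₂·(T₃/T₂) = 5.347 atm.

P₃ ≈ 5.35 atm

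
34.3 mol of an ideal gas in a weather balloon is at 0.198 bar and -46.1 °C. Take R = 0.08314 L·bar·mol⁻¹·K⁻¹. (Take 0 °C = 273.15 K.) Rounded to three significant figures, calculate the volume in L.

Convert: T = 227.05 K.
PV = nRT ⇒ V = nRT/P = (34.3 × 0.08314 × 227.05) / 0.198

V ≈ 3.27e+03 L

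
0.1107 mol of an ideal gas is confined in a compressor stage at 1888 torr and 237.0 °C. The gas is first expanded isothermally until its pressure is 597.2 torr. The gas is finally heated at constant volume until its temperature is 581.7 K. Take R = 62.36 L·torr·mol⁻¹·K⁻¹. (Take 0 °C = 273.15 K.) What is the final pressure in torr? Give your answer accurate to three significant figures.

P₃ ≈ 681 torr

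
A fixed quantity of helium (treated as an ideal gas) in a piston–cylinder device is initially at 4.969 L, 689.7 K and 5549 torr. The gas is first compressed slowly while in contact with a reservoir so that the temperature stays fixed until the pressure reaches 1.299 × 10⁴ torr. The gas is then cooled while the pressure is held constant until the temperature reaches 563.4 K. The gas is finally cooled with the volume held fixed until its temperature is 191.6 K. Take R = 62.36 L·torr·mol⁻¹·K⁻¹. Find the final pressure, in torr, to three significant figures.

Isothermal, so P V is constant: T₂ = T₁; V₂ = V₁·(P₁/P₂) = 2.123 L.
P constant ⇒ V ∝ T: P₃ = P₂; V₃ = V₂·(T₃/T₂) = 1.734 L.
Isochoric, so P/T is constant: V₄ = V₃; P₄ = P₃·(T₄/T₃) = 4418 torr.

P₄ ≈ 4.42e+03 torr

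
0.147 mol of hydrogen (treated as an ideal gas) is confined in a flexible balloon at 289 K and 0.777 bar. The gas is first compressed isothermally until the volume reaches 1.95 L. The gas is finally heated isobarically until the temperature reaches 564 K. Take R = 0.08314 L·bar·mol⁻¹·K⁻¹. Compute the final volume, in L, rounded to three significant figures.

V₃ ≈ 3.81 L

From PV = nRT: V₁ = nRT₁/P₁ = 4.546 L.
T constant ⇒ Boyle's law P V = const: T₂ = T₁; P₂ = P₁·(V₁/V₂) = 1.811 bar.
P constant ⇒ V ∝ T: P₃ = P₂; V₃ = V₂·(T₃/T₂) = 3.806 L.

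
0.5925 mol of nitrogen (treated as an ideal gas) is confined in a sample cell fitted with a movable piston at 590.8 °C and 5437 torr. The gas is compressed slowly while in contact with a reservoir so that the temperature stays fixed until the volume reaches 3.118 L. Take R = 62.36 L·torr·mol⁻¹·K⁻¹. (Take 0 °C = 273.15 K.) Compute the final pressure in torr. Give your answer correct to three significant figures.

P₂ ≈ 1.02e+04 torr

Convert: T₁ = 863.9 K.
From PV = nRT: V₁ = nRT₁/P₁ = 5.871 L.
Isothermal, so P V is constant: T₂ = T₁; P₂ = P₁·(V₁/V₂) = 1.024e+04 torr.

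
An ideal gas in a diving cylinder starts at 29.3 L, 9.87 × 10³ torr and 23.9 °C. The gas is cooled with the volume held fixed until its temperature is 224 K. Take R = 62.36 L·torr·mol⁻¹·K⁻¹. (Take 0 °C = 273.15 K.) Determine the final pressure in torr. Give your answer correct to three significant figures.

Convert: T₁ = 297.0 K.
Isochoric, so P/T is constant: V₂ = V₁; P₂ = P₁·(T₂/T₁) = 7443 torr.

P₂ ≈ 7.44e+03 torr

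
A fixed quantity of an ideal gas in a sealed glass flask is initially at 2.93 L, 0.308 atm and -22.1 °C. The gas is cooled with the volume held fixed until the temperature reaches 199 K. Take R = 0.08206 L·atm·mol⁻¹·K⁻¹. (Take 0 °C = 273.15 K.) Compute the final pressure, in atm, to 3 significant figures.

Convert: T₁ = 251.0 K.
V constant ⇒ P ∝ T: V₂ = V₁; P₂ = P₁·(T₂/T₁) = 0.2441 atm.

P₂ ≈ 0.244 atm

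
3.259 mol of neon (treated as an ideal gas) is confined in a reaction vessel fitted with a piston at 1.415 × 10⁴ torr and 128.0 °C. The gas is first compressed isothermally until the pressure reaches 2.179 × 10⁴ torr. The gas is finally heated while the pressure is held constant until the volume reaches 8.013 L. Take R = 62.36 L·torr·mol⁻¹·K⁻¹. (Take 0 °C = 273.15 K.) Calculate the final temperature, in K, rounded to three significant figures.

T₃ ≈ 859 K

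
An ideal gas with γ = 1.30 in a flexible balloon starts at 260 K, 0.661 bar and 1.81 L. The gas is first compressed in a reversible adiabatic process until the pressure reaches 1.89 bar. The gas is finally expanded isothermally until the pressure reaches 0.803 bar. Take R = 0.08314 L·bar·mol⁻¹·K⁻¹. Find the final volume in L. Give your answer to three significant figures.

V₃ ≈ 1.90 L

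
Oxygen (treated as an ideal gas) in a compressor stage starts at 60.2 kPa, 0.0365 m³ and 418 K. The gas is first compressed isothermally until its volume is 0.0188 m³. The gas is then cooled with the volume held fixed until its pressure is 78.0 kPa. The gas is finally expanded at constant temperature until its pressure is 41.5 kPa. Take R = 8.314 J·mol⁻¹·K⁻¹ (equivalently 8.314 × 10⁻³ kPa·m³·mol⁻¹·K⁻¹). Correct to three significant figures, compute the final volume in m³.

V₄ ≈ 0.0353 m³

Isothermal, so P V is constant: T₂ = T₁; P₂ = P₁·(V₁/V₂) = 116.9 kPa.
V constant ⇒ P ∝ T: V₃ = V₂; T₃ = T₂·(P₃/P₂) = 279.0 K.
T constant ⇒ Boyle's law P V = const: T₄ = T₃; V₄ = V₃·(P₃/P₄) = 0.03533 m³.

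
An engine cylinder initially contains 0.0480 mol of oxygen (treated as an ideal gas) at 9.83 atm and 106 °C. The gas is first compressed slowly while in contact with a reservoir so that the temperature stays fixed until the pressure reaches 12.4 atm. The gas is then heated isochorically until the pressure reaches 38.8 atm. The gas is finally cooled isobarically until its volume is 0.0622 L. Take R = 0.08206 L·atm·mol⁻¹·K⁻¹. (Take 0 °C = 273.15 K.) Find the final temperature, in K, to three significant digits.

Convert: T₁ = 379.1 K.
From PV = nRT: V₁ = nRT₁/P₁ = 0.1519 L.
T constant ⇒ Boyle's law P V = const: T₂ = T₁; V₂ = V₁·(P₁/P₂) = 0.1204 L.
V constant ⇒ P ∝ T: V₃ = V₂; T₃ = T₂·(P₃/P₂) = 1186 K.
P constant ⇒ V ∝ T: P₄ = P₃; T₄ = T₃·(V₄/V₃) = 612.7 K.

T₄ ≈ 613 K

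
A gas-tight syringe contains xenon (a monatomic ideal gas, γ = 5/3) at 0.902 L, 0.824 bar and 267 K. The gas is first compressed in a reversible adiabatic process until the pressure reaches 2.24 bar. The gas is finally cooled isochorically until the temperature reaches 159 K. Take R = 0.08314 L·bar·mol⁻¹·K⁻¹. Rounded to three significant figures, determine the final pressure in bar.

P₃ ≈ 0.894 bar

Reversible adiabatic, γ = 5/3: T₂ = T₁·(P₂/P₁)^((γ−1)/γ) = 398.3 K; V₂ = V₁·(P₁/P₂)^(1/γ) = 0.4950 L.
V constant ⇒ P ∝ T: V₃ = V₂; P₃ = P₂·(T₃/T₂) = 0.8941 bar.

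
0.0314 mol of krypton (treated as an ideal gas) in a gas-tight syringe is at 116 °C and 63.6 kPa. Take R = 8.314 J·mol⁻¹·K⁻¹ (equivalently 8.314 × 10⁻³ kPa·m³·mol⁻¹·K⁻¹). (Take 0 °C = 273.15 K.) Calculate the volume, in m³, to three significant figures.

V ≈ 0.00160 m³

Convert: T = 389.15 K.
PV = nRT ⇒ V = nRT/P = (0.0314 × 8.314 × 10⁻³ × 389.15) / 63.6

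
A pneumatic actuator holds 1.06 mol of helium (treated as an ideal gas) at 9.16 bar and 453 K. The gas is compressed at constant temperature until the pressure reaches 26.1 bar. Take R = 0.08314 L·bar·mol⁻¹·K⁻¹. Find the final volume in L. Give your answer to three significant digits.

From PV = nRT: V₁ = nRT₁/P₁ = 4.358 L.
Isothermal, so P V is constant: T₂ = T₁; V₂ = V₁·(P₁/P₂) = 1.530 L.

V₂ ≈ 1.53 L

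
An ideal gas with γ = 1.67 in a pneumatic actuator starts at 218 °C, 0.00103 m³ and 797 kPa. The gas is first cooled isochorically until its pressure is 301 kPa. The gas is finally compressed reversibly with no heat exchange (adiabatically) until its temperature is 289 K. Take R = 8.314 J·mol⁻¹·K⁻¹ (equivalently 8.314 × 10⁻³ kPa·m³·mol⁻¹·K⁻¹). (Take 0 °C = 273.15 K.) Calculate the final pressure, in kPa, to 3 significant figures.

P₃ ≈ 909 kPa

Convert: T₁ = 491.1 K.
Isochoric, so P/T is constant: V₂ = V₁; T₂ = T₁·(P₂/P₁) = 185.5 K.
Reversible adiabatic, γ = 1.67: P₃ = P₂·(T₃/T₂)^(γ/(γ−1)) = 909.0 kPa; V₃ = V₂·(T₂/T₃)^(1/(γ−1)) = 0.0005314 m³.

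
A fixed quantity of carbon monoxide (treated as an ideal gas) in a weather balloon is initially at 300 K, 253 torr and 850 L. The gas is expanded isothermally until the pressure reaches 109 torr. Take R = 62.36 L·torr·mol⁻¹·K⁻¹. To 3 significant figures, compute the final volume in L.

V₂ ≈ 1.97e+03 L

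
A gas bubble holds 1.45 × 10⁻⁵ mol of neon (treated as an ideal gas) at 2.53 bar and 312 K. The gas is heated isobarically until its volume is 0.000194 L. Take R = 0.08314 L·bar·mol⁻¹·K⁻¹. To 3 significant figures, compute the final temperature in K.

T₂ ≈ 407 K

From PV = nRT: V₁ = nRT₁/P₁ = 0.0001487 L.
P constant ⇒ V ∝ T: P₂ = P₁; T₂ = T₁·(V₂/V₁) = 407.1 K.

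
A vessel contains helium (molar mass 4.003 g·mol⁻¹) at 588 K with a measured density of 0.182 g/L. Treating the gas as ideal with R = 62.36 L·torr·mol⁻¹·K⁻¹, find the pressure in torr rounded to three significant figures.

ρ = PM/(RT) ⇒ P = ρRT/M = (0.182 × 62.36 × 588.0) / 4.003

P ≈ 1.67e+03 torr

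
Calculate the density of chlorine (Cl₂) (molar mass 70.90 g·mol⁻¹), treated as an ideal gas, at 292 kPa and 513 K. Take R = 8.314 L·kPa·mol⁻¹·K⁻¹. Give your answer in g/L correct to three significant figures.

ρ ≈ 4.85 g/L

ρ = PM/(RT) = (292 × 70.90) / (8.314 × 513.0)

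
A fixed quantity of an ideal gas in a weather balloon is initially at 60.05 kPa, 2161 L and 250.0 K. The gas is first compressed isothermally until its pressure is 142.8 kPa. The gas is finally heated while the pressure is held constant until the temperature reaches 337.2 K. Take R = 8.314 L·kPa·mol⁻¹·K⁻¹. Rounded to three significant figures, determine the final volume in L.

Isothermal, so P V is constant: T₂ = T₁; V₂ = V₁·(P₁/P₂) = 908.7 L.
Isobaric, so V/T is constant: P₃ = P₂; V₃ = V₂·(T₃/T₂) = 1226 L.

V₃ ≈ 1.23e+03 L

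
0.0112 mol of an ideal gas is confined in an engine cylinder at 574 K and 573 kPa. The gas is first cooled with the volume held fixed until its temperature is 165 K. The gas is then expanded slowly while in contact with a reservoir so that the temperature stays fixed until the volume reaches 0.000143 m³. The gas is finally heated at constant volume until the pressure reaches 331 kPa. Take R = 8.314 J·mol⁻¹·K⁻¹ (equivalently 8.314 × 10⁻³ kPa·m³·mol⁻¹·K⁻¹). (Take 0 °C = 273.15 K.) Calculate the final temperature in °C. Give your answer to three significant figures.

T₄ ≈ 235 °C

From PV = nRT: V₁ = nRT₁/P₁ = 9.328e-05 m³.
Isochoric, so P/T is constant: V₂ = V₁; P₂ = P₁·(T₂/T₁) = 164.7 kPa.
Isothermal, so P V is constant: T₃ = T₂; P₃ = P₂·(V₂/V₃) = 107.4 kPa.
V constant ⇒ P ∝ T: V₄ = V₃; T₄ = T₃·(P₄/P₃) = 508.3 K.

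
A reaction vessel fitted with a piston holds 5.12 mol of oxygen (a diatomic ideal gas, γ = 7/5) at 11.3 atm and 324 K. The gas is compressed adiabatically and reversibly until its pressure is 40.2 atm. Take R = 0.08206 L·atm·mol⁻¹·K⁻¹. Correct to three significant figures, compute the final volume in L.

V₂ ≈ 4.87 L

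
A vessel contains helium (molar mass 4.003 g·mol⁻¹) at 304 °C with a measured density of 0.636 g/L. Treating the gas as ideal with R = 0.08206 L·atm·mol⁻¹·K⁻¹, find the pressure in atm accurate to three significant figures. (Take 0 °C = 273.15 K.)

ρ = PM/(RT) ⇒ P = ρRT/M = (0.636 × 0.08206 × 577.1) / 4.003

P ≈ 7.52 atm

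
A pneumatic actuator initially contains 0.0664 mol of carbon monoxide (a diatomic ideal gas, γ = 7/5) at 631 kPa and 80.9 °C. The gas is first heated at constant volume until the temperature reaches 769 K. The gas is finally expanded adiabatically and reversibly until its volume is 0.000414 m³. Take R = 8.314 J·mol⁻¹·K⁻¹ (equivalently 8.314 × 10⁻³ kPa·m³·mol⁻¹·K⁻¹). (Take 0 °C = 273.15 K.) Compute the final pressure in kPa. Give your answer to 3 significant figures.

Convert: T₁ = 354.0 K.
From PV = nRT: V₁ = nRT₁/P₁ = 0.0003098 m³.
Isochoric, so P/T is constant: V₂ = V₁; P₂ = P₁·(T₂/T₁) = 1371 kPa.
Reversible adiabatic, γ = 7/5: T₃ = T₂·(V₂/V₃)^(γ−1) = 684.7 K; P₃ = P₂·(V₂/V₃)^γ = 913.1 kPa.

P₃ ≈ 913 kPa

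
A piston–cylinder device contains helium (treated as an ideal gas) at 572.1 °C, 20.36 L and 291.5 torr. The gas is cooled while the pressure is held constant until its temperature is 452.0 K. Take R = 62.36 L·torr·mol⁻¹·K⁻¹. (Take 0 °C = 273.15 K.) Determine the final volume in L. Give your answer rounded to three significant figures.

Convert: T₁ = 845.2 K.
Isobaric, so V/T is constant: P₂ = P₁; V₂ = V₁·(T₂/T₁) = 10.89 L.

V₂ ≈ 10.9 L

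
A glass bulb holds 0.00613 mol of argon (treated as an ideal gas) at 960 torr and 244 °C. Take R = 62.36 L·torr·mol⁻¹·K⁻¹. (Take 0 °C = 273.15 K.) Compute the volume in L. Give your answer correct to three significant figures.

V ≈ 0.206 L

Convert: T = 517.15 K.
PV = nRT ⇒ V = nRT/P = (0.00613 × 62.36 × 517.15) / 960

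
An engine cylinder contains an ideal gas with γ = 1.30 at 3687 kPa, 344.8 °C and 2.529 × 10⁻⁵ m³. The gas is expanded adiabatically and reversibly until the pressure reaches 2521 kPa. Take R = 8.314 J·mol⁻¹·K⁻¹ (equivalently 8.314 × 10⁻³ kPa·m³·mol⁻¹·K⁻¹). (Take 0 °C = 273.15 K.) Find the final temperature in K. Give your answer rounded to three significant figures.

Convert: T₁ = 618.0 K.
Adiabatic (γ = 1.30), T V^(γ−1) and P V^γ constant: T₂ = T₁·(P₂/P₁)^((γ−1)/γ) = 566.0 K; V₂ = V₁·(P₁/P₂)^(1/γ) = 3.388e-05 m³.

T₂ ≈ 566 K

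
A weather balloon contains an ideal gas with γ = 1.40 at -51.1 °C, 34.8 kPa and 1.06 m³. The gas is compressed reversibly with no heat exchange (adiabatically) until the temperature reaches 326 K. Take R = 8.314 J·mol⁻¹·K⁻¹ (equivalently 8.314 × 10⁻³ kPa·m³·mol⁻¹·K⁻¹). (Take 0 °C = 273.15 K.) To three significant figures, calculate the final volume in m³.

Convert: T₁ = 222.0 K.
Adiabatic (γ = 1.40), T V^(γ−1) and P V^γ constant: P₂ = P₁·(T₂/T₁)^(γ/(γ−1)) = 133.4 kPa; V₂ = V₁·(T₁/T₂)^(1/(γ−1)) = 0.4059 m³.

V₂ ≈ 0.406 m³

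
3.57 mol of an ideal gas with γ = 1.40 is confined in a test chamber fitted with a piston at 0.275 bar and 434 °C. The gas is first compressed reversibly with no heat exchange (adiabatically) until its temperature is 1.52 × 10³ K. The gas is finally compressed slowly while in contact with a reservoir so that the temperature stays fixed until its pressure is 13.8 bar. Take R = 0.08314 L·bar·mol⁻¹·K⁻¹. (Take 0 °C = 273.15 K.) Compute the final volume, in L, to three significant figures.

Convert: T₁ = 707.1 K.
From PV = nRT: V₁ = nRT₁/P₁ = 763.2 L.
Adiabatic (γ = 1.40), T V^(γ−1) and P V^γ constant: P₂ = P₁·(T₂/T₁)^(γ/(γ−1)) = 4.004 bar; V₂ = V₁·(T₁/T₂)^(1/(γ−1)) = 112.7 L.
Isothermal, so P V is constant: T₃ = T₂; V₃ = V₂·(P₂/P₃) = 32.69 L.

V₃ ≈ 32.7 L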